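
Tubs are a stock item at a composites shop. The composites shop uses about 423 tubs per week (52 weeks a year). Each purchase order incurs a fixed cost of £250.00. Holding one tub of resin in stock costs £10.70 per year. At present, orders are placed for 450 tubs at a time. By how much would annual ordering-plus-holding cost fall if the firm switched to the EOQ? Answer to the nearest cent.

Annual demand D = 423 × 52 = 21,996.
EOQ = √(2DS/H) = √(2 × 21,996 × 250 / 10.7) ≈ 1013.83.
Cost at Q* = (D/Q*)S + (Q*/2)H = √(2DSH) ≈ £10,847.98.
Cost at Q = 450: (21,996/450)×250 + (450/2)×10.7 = £12,220.00 + £2,407.50 = £14,627.50.
Excess = £14,627.50 − £10,847.98 = £3,779.52.

Extra cost ≈ £3,779.52 per year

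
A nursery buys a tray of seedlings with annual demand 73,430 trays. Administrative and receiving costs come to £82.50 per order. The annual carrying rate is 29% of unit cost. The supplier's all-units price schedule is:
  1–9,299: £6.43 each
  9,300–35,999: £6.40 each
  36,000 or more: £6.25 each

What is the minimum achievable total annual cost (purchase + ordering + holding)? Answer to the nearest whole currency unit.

Holding cost per unit per year at price C is H = 0.29·C.
Candidates are each tier's EOQ (if it falls in that tier) and each price-break quantity.
EOQ at £6.43 = 2549.0 (feasible in tier 1): TC = 73,430×£6.43 + (73,430/2549.0)×82.5 + (2549.0/2)×0.29×£6.43 = £476,908.07.
EOQ at £6.40 = 2555.0 < 9300, so use break Q=9300: TC = 73,430×£6.40 + (73,430/9300.0)×82.5 + (9300.0/2)×0.29×£6.40 = £479,233.80.
EOQ at £6.25 = 2585.5 < 36000, so use break Q=36000: TC = 73,430×£6.25 + (73,430/36000.0)×82.5 + (36000.0/2)×0.29×£6.25 = £491,730.78.
Lowest total cost among the candidates is at Q = 2549.0.

TC* ≈ £476,908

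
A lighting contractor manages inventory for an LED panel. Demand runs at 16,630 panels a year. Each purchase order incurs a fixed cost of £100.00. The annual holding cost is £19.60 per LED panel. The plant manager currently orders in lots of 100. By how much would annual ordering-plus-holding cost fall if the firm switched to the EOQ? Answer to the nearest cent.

EOQ = √(2DS/H) = √(2 × 16,630 × 100 / 19.6) ≈ 411.94.
Cost at Q* = (D/Q*)S + (Q*/2)H = √(2DSH) ≈ £8,074.01.
Cost at Q = 100: (16,630/100)×100 + (100/2)×19.6 = £16,630.00 + £980.00 = £17,610.00.
Excess = £17,610.00 − £8,074.01 = £9,535.99.

Extra cost ≈ £9,535.99 per year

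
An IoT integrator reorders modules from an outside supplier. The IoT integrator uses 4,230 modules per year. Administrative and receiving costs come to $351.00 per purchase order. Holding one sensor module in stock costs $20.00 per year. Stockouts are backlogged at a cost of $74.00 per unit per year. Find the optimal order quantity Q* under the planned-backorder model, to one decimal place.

Q* ≈ 434.3 modules

With planned backorders, Q* = √(2DS/H) · √((H+B)/B).
√(2DS/H) = √(2 × 4,230 × 351 / 20) = 385.322.
√((H+B)/B) = √((20+74)/74) = 1.1271.
Q* ≈ 434.282.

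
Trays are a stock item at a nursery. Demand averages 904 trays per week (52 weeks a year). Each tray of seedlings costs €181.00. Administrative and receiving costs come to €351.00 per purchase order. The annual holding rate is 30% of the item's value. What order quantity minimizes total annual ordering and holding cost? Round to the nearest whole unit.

Annual demand D = 904 × 52 = 47,008.
Holding cost H = 0.30 × €181.00 = €54.3000 per unit per year.
EOQ = √(2DS / H) = √(2 × 47,008 × 351 / 54.3).
= √(32,999,616 / 54.3) = √607,727.7348 ≈ 779.569.

Q* ≈ 780 trays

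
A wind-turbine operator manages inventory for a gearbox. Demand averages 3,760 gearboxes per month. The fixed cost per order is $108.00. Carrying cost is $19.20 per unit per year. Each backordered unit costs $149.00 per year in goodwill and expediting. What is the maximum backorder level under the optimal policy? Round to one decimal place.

S* ≈ 86.4 gearboxes

Annual demand D = 3,760 × 12 = 45,120.
With planned backorders, Q* = √(2DS/H) · √((H+B)/B).
√(2DS/H) = √(2 × 45,120 × 108 / 19.2) = 712.461.
√((H+B)/B) = √((19.2+149)/149) = 1.0625.
Q* ≈ 756.973.
S* = Q* · H/(H+B) = 756.973 × 19.2/168.2 ≈ 86.408.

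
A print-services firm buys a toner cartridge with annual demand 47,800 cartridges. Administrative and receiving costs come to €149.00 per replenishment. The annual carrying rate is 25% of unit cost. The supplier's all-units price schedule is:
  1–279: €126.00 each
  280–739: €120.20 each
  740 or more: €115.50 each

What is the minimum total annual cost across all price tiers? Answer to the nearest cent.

Holding cost per unit per year at price C is H = 0.25·C.
Evaluate total cost at each tier's feasible EOQ or, if the EOQ is below the tier, at the tier's minimum quantity.
Tier 1 (€126.00): EOQ = 672.5 exceeds tier's upper bound 279, so this tier is dominated.
EOQ at €120.20 = 688.5 (feasible in tier 2): TC = 47,800×€120.20 + (47,800/688.5)×149 + (688.5/2)×0.25×€120.20 = €5,766,249.23.
EOQ at €115.50 = 702.4 < 740, so use break Q=740: TC = 47,800×€115.50 + (47,800/740.0)×149 + (740.0/2)×0.25×€115.50 = €5,541,208.34.
Lowest total cost among the candidates is at Q = 740.0.

TC* ≈ €5,541,208.34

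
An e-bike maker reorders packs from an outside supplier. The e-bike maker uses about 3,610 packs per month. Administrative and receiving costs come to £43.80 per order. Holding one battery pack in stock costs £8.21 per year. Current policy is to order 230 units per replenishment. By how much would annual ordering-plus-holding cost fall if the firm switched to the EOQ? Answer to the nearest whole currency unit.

Extra cost ≈ £3,612 per year

Annual demand D = 3,610 × 12 = 43,320.
EOQ = √(2DS/H) = √(2 × 43,320 × 43.8 / 8.21) ≈ 679.87.
Cost at Q* = (D/Q*)S + (Q*/2)H = √(2DSH) ≈ £5,581.72.
Cost at Q = 230: (43,320/230)×43.8 + (230/2)×8.21 = £8,249.63 + £944.15 = £9,193.78.
Excess = £9,193.78 − £5,581.72 = £3,612.07.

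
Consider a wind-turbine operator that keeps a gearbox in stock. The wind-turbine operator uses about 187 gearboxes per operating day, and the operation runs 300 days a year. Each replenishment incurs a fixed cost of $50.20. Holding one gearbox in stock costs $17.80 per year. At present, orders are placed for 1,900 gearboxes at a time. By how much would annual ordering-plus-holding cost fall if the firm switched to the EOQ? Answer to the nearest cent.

Annual demand D = 187 × 300 = 56,100.
EOQ = √(2DS/H) = √(2 × 56,100 × 50.2 / 17.8) ≈ 562.52.
Cost at Q* = (D/Q*)S + (Q*/2)H = √(2DSH) ≈ $10,012.86.
Cost at Q = 1,900: (56,100/1,900)×50.2 + (1,900/2)×17.8 = $1,482.22 + $16,910.00 = $18,392.22.
Excess = $18,392.22 − $10,012.86 = $8,379.36.

Extra cost ≈ $8,379.36 per year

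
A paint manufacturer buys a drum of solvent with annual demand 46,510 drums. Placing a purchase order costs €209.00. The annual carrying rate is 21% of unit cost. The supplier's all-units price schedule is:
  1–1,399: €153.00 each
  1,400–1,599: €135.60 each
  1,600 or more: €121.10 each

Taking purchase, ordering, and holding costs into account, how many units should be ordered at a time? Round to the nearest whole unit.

Q* ≈ 1,600 drums

Holding cost per unit per year at price C is H = 0.21·C.
Candidates are each tier's EOQ (if it falls in that tier) and each price-break quantity.
EOQ at €153.00 = 777.9 (feasible in tier 1): TC = 46,510×€153.00 + (46,510/777.9)×209 + (777.9/2)×0.21×€153.00 = €7,141,022.90.
EOQ at €135.60 = 826.3 < 1400, so use break Q=1400: TC = 46,510×€135.60 + (46,510/1400.0)×209 + (1400.0/2)×0.21×€135.60 = €6,333,632.48.
EOQ at €121.10 = 874.3 < 1600, so use break Q=1600: TC = 46,510×€121.10 + (46,510/1600.0)×209 + (1600.0/2)×0.21×€121.10 = €5,658,781.17.
Lowest total cost is €5,658,781.17 at Q = 1600.0.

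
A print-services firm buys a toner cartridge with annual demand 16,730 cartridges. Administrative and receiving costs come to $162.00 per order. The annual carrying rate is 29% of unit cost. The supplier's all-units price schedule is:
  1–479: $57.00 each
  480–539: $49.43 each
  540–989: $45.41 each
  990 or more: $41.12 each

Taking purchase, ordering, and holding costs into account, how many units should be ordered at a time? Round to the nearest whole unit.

Holding cost per unit per year at price C is H = 0.29·C.
For each price level, check whether its EOQ is feasible; otherwise the best quantity at that price is the breakpoint.
Tier 1 ($57.00): EOQ = 572.6 exceeds tier's upper bound 479, so this tier is dominated.
Tier 2 ($49.43): EOQ = 614.9 exceeds tier's upper bound 539, so this tier is dominated.
EOQ at $45.41 = 641.6 (feasible in tier 3): TC = 16,730×$45.41 + (16,730/641.6)×162 + (641.6/2)×0.29×$45.41 = $768,158.10.
EOQ at $41.12 = 674.2 < 990, so use break Q=990: TC = 16,730×$41.12 + (16,730/990.0)×162 + (990.0/2)×0.29×$41.12 = $696,578.01.
Lowest total cost is $696,578.01 at Q = 990.0.

Q* ≈ 990 cartridges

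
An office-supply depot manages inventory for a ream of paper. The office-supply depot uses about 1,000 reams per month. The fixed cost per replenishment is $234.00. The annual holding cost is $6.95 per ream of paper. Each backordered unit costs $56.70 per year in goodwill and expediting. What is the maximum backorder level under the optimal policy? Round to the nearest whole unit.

S* ≈ 104 reams

Annual demand D = 1,000 × 12 = 12,000.
With planned backorders, Q* = √(2DS/H) · √((H+B)/B).
√(2DS/H) = √(2 × 12,000 × 234 / 6.95) = 898.920.
√((H+B)/B) = √((6.95+56.7)/56.7) = 1.0595.
Q* ≈ 952.421.
S* = Q* · H/(H+B) = 952.421 × 6.95/63.65 ≈ 103.996.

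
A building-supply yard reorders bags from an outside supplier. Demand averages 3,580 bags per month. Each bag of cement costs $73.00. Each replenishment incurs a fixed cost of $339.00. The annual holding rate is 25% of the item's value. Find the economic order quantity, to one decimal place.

Annual demand D = 3,580 × 12 = 42,960.
Holding cost H = 0.25 × $73.00 = $18.2500 per unit per year.
EOQ = √(2DS / H) = √(2 × 42,960 × 339 / 18.25).
= √(29,126,880 / 18.25) = √1,595,993.4247 ≈ 1263.326.

Q* ≈ 1,263.3 bags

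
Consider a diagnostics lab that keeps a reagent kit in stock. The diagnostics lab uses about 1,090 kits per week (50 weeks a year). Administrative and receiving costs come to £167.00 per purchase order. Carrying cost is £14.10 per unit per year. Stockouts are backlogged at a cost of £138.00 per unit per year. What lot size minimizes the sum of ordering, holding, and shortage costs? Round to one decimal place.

Q* ≈ 1,192.9 kits

Annual demand D = 1,090 × 50 = 54,500.
With planned backorders, Q* = √(2DS/H) · √((H+B)/B).
√(2DS/H) = √(2 × 54,500 × 167 / 14.1) = 1136.219.
√((H+B)/B) = √((14.1+138)/138) = 1.0498.
Q* ≈ 1192.853.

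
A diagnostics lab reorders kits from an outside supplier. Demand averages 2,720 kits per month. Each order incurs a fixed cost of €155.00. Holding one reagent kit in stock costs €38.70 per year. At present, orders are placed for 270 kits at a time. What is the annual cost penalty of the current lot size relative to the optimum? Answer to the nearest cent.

Extra cost ≈ €4,173.84 per year

Annual demand D = 2,720 × 12 = 32,640.
EOQ = √(2DS/H) = √(2 × 32,640 × 155 / 38.7) ≈ 511.33.
Cost at Q* = (D/Q*)S + (Q*/2)H = √(2DSH) ≈ €19,788.43.
Cost at Q = 270: (32,640/270)×155 + (270/2)×38.7 = €18,737.78 + €5,224.50 = €23,962.28.
Excess = €23,962.28 − €19,788.43 = €4,173.84.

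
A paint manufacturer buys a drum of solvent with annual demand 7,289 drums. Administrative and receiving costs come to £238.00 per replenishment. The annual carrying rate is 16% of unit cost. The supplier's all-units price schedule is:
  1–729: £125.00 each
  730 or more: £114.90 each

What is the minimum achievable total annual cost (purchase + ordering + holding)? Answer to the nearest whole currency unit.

TC* ≈ £846,593

Holding cost per unit per year at price C is H = 0.16·C.
Evaluate total cost at each tier's feasible EOQ or, if the EOQ is below the tier, at the tier's minimum quantity.
EOQ at £125.00 = 416.5 (feasible in tier 1): TC = 7,289×£125.00 + (7,289/416.5)×238 + (416.5/2)×0.16×£125.00 = £919,455.14.
EOQ at £114.90 = 434.4 < 730, so use break Q=730: TC = 7,289×£114.90 + (7,289/730.0)×238 + (730.0/2)×0.16×£114.90 = £846,592.67.
Lowest total cost among the candidates is at Q = 730.0.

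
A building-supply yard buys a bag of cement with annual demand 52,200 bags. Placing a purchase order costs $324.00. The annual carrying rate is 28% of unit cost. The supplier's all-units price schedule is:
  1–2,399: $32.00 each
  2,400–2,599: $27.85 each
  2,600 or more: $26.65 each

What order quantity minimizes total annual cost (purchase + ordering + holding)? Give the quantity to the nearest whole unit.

Holding cost per unit per year at price C is H = 0.28·C.
For each price level, check whether its EOQ is feasible; otherwise the best quantity at that price is the breakpoint.
EOQ at $32.00 = 1943.0 (feasible in tier 1): TC = 52,200×$32.00 + (52,200/1943.0)×324 + (1943.0/2)×0.28×$32.00 = $1,687,809.12.
EOQ at $27.85 = 2082.7 < 2400, so use break Q=2400: TC = 52,200×$27.85 + (52,200/2400.0)×324 + (2400.0/2)×0.28×$27.85 = $1,470,174.60.
EOQ at $26.65 = 2129.1 < 2600, so use break Q=2600: TC = 52,200×$26.65 + (52,200/2600.0)×324 + (2600.0/2)×0.28×$26.65 = $1,407,335.52.
Lowest total cost is $1,407,335.52 at Q = 2600.0.

Q* ≈ 2,600 bags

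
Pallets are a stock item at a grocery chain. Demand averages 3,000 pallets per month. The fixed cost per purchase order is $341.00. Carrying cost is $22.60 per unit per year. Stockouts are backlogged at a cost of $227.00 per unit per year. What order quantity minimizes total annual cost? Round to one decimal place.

Annual demand D = 3,000 × 12 = 36,000.
With planned backorders, Q* = √(2DS/H) · √((H+B)/B).
√(2DS/H) = √(2 × 36,000 × 341 / 22.6) = 1042.292.
√((H+B)/B) = √((22.6+227)/227) = 1.0486.
Q* ≈ 1092.946.

Q* ≈ 1,092.9 pallets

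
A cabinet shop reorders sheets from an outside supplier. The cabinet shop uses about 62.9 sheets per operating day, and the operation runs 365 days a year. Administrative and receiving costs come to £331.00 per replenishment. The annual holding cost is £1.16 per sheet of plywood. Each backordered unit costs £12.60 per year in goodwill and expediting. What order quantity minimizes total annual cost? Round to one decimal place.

Annual demand D = 62.9 × 365 = 22,958.5.
With planned backorders, Q* = √(2DS/H) · √((H+B)/B).
√(2DS/H) = √(2 × 22,958.5 × 331 / 1.16) = 3619.693.
√((H+B)/B) = √((1.16+12.6)/12.6) = 1.0450.
Q* ≈ 3782.646.

Q* ≈ 3,782.6 sheets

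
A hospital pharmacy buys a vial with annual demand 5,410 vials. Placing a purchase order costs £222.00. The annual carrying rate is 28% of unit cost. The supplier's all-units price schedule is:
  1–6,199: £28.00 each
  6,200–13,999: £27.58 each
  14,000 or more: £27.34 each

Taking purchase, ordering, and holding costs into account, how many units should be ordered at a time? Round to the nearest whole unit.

Holding cost per unit per year at price C is H = 0.28·C.
Candidates are each tier's EOQ (if it falls in that tier) and each price-break quantity.
EOQ at £28.00 = 553.5 (feasible in tier 1): TC = 5,410×£28.00 + (5,410/553.5)×222 + (553.5/2)×0.28×£28.00 = £155,819.58.
EOQ at £27.58 = 557.7 < 6200, so use break Q=6200: TC = 5,410×£27.58 + (5,410/6200.0)×222 + (6200.0/2)×0.28×£27.58 = £173,340.95.
EOQ at £27.34 = 560.2 < 14000, so use break Q=14000: TC = 5,410×£27.34 + (5,410/14000.0)×222 + (14000.0/2)×0.28×£27.34 = £201,581.59.
Lowest total cost is £155,819.58 at Q = 553.5.

Q* ≈ 554 vials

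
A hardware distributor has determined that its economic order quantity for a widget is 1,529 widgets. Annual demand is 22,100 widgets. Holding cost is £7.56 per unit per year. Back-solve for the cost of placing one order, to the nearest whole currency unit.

Squaring Q* = √(2DS/H) gives Q*² = 2DS/H.
From Q* = √(2DS/H): S = Q*²H / (2D) = 1,529² × 7.56 / (2 × 22,100) = 399.8660.

S ≈ £400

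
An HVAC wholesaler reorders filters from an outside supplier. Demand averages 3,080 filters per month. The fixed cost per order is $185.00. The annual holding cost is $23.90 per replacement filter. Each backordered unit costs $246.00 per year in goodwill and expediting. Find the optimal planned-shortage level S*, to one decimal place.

S* ≈ 70.2 filters

Annual demand D = 3,080 × 12 = 36,960.
With planned backorders, Q* = √(2DS/H) · √((H+B)/B).
√(2DS/H) = √(2 × 36,960 × 185 / 23.9) = 756.429.
√((H+B)/B) = √((23.9+246)/246) = 1.0475.
Q* ≈ 792.322.
S* = Q* · H/(H+B) = 792.322 × 23.9/269.9 ≈ 70.161.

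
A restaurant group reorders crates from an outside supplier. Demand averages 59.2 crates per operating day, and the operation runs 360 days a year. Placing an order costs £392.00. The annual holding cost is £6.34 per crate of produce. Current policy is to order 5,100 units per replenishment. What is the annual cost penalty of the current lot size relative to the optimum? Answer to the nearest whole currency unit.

Annual demand D = 59.2 × 360 = 21,312.
EOQ = √(2DS/H) = √(2 × 21,312 × 392 / 6.34) ≈ 1623.40.
Cost at Q* = (D/Q*)S + (Q*/2)H = √(2DSH) ≈ £10,292.36.
Cost at Q = 5,100: (21,312/5,100)×392 + (5,100/2)×6.34 = £1,638.10 + £16,167.00 = £17,805.10.
Excess = £17,805.10 − £10,292.36 = £7,512.74.

Extra cost ≈ £7,513 per year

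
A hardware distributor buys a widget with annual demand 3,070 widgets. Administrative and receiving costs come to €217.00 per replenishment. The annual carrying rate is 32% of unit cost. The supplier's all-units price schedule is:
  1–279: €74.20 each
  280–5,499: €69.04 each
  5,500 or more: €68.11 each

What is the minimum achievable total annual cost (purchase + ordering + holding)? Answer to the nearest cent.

TC* ≈ €217,425.04

Holding cost per unit per year at price C is H = 0.32·C.
Evaluate total cost at each tier's feasible EOQ or, if the EOQ is below the tier, at the tier's minimum quantity.
EOQ at €74.20 = 236.9 (feasible in tier 1): TC = 3,070×€74.20 + (3,070/236.9)×217 + (236.9/2)×0.32×€74.20 = €233,418.59.
EOQ at €69.04 = 245.6 < 280, so use break Q=280: TC = 3,070×€69.04 + (3,070/280.0)×217 + (280.0/2)×0.32×€69.04 = €217,425.04.
EOQ at €68.11 = 247.2 < 5500, so use break Q=5500: TC = 3,070×€68.11 + (3,070/5500.0)×217 + (5500.0/2)×0.32×€68.11 = €269,155.63.
Lowest total cost among the candidates is at Q = 280.0.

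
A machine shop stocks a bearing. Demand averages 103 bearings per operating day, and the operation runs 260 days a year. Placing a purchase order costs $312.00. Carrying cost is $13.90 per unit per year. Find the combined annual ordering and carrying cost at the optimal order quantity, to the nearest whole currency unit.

Annual demand D = 103 × 260 = 26,780.
The optimal lot size = √(2DS/H) = √(2 × 26,780 × 312 / 13.9) ≈ 1096.45.
At Q*, ordering cost (D/Q*)S equals holding cost (Q*/2)H, each = √(DSH/2).
Minimum total = √(2DSH) = √(2 × 26,780 × 312 × 13.9) ≈ 15240.702.

TC* ≈ $15,241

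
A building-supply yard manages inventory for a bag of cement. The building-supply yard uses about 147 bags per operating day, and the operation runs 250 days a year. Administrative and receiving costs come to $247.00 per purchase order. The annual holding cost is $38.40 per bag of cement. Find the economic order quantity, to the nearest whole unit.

Annual demand D = 147 × 250 = 36,750.
EOQ = √(2DS / H) = √(2 × 36,750 × 247 / 38.4).
= √(18,154,500 / 38.4) = √472,773.4375 ≈ 687.585.

Q* ≈ 688 bags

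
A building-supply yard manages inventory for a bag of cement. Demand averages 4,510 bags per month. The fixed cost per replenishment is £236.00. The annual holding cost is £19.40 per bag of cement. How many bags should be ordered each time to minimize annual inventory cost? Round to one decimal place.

Q* ≈ 1,147.5 bags

Annual demand D = 4,510 × 12 = 54,120.
EOQ = √(2DS / H) = √(2 × 54,120 × 236 / 19.4).
= √(25,544,640 / 19.4) = √1,316,734.0206 ≈ 1147.490.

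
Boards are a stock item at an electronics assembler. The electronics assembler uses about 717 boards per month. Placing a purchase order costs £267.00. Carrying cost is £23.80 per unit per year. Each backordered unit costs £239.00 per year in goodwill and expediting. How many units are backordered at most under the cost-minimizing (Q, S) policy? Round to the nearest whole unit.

Annual demand D = 717 × 12 = 8,604.
With planned backorders, Q* = √(2DS/H) · √((H+B)/B).
√(2DS/H) = √(2 × 8,604 × 267 / 23.8) = 439.372.
√((H+B)/B) = √((23.8+239)/239) = 1.0486.
Q* ≈ 460.730.
S* = Q* · H/(H+B) = 460.730 × 23.8/262.8 ≈ 41.725.

S* ≈ 42 boards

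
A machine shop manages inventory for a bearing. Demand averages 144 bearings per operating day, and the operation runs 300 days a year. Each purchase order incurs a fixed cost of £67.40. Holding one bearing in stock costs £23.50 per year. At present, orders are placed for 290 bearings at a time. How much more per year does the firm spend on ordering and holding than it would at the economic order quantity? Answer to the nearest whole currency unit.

Extra cost ≈ £1,750 per year

Annual demand D = 144 × 300 = 43,200.
EOQ = √(2DS/H) = √(2 × 43,200 × 67.4 / 23.5) ≈ 497.80.
Cost at Q* = (D/Q*)S + (Q*/2)H = √(2DSH) ≈ £11,698.25.
Cost at Q = 290: (43,200/290)×67.4 + (290/2)×23.5 = £10,040.28 + £3,407.50 = £13,447.78.
Excess = £13,447.78 − £11,698.25 = £1,749.53.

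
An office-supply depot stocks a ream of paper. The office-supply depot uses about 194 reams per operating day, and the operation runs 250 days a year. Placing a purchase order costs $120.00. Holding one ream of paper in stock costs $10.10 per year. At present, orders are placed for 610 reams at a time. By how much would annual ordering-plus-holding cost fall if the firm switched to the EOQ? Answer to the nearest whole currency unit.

Extra cost ≈ $1,779 per year

Annual demand D = 194 × 250 = 48,500.
EOQ = √(2DS/H) = √(2 × 48,500 × 120 / 10.1) ≈ 1073.53.
Cost at Q* = (D/Q*)S + (Q*/2)H = √(2DSH) ≈ $10,842.69.
Cost at Q = 610: (48,500/610)×120 + (610/2)×10.1 = $9,540.98 + $3,080.50 = $12,621.48.
Excess = $12,621.48 − $10,842.69 = $1,778.79.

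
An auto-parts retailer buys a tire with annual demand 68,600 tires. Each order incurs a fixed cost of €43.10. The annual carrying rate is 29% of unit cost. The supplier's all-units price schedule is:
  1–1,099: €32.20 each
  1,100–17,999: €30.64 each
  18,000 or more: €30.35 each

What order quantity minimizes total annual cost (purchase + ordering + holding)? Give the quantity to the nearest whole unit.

Holding cost per unit per year at price C is H = 0.29·C.
For each price level, check whether its EOQ is feasible; otherwise the best quantity at that price is the breakpoint.
EOQ at €32.20 = 795.8 (feasible in tier 1): TC = 68,600×€32.20 + (68,600/795.8)×43.1 + (795.8/2)×0.29×€32.20 = €2,216,350.92.
EOQ at €30.64 = 815.8 < 1100, so use break Q=1100: TC = 68,600×€30.64 + (68,600/1100.0)×43.1 + (1100.0/2)×0.29×€30.64 = €2,109,478.95.
EOQ at €30.35 = 819.7 < 18000, so use break Q=18000: TC = 68,600×€30.35 + (68,600/18000.0)×43.1 + (18000.0/2)×0.29×€30.35 = €2,161,387.76.
Lowest total cost is €2,109,478.95 at Q = 1100.0.

Q* ≈ 1,100 tires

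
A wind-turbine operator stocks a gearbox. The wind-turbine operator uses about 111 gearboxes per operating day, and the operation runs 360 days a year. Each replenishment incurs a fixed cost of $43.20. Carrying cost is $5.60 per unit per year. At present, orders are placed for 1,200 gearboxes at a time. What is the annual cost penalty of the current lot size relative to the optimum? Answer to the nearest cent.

Extra cost ≈ $401.49 per year

Annual demand D = 111 × 360 = 39,960.
EOQ = √(2DS/H) = √(2 × 39,960 × 43.2 / 5.6) ≈ 785.19.
Cost at Q* = (D/Q*)S + (Q*/2)H = √(2DSH) ≈ $4,397.07.
Cost at Q = 1,200: (39,960/1,200)×43.2 + (1,200/2)×5.6 = $1,438.56 + $3,360.00 = $4,798.56.
Excess = $4,798.56 − $4,397.07 = $401.49.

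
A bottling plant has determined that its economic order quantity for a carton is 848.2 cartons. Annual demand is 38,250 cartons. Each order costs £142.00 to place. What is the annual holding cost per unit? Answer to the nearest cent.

H ≈ £15.10

The basic EOQ model gives Q* = √(2DS/H); rearrange for the unknown.
From Q* = √(2DS/H): H = 2DS / Q*² = 2 × 38,250 × 142 / 848.2² = 15.0992.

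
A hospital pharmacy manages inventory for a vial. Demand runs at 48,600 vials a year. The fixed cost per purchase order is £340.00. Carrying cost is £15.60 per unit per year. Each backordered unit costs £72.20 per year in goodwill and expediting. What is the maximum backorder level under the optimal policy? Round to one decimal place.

S* ≈ 285.2 vials

With planned backorders, Q* = √(2DS/H) · √((H+B)/B).
√(2DS/H) = √(2 × 48,600 × 340 / 15.6) = 1455.494.
√((H+B)/B) = √((15.6+72.2)/72.2) = 1.1028.
Q* ≈ 1605.051.
S* = Q* · H/(H+B) = 1605.051 × 15.6/87.8 ≈ 285.180.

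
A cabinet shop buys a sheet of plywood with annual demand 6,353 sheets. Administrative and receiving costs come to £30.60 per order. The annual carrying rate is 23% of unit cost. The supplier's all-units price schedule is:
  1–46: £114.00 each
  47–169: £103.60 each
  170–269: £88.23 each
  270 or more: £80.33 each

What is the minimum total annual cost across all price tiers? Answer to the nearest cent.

TC* ≈ £513,550.74

Holding cost per unit per year at price C is H = 0.23·C.
For each price level, check whether its EOQ is feasible; otherwise the best quantity at that price is the breakpoint.
Tier 1 (£114.00): EOQ = 121.8 exceeds tier's upper bound 46, so this tier is dominated.
EOQ at £103.60 = 127.7 (feasible in tier 2): TC = 6,353×£103.60 + (6,353/127.7)×30.6 + (127.7/2)×0.23×£103.60 = £661,214.55.
EOQ at £88.23 = 138.4 < 170, so use break Q=170: TC = 6,353×£88.23 + (6,353/170.0)×30.6 + (170.0/2)×0.23×£88.23 = £563,393.63.
EOQ at £80.33 = 145.1 < 270, so use break Q=270: TC = 6,353×£80.33 + (6,353/270.0)×30.6 + (270.0/2)×0.23×£80.33 = £513,550.74.
Lowest total cost among the candidates is at Q = 270.0.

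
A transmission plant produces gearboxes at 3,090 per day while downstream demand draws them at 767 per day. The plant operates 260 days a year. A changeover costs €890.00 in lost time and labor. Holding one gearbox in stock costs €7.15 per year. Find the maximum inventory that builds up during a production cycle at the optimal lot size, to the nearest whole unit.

Annual demand D = 767 × 260 = 199,420.
Production build-up factor (1 − d/p) = 1 − 767/3,090 = 0.7518.
Q* = √(2DS / (H(1 − d/p))) = √(2 × 199,420 × 890 / (7.15 × 0.7518)).
= √(354,967,600 / 5.3752) ≈ 8126.358.
Maximum inventory = Q*(1 − d/p) = 8126.358 × 0.7518 ≈ 6109.233.

I_max ≈ 6,109 gearboxes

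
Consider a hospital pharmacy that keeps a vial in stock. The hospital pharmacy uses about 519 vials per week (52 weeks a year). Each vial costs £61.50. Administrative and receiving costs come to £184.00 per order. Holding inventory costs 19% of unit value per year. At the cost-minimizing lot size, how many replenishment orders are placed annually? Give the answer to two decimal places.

N ≈ 29.27 orders per year

Annual demand D = 519 × 52 = 26,988.
Holding cost H = 0.19 × £61.50 = £11.6850 per unit per year.
The optimal lot size = √(2DS/H) = √(2 × 26,988 × 184 / 11.685) ≈ 921.92.
Orders per year = D / Q* = 26,988 / 921.92 ≈ 29.274.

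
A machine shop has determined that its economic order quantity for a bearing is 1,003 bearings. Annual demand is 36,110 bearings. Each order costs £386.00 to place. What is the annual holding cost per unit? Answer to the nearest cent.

The basic EOQ model gives Q* = √(2DS/H); rearrange for the unknown.
From Q* = √(2DS/H): H = 2DS / Q*² = 2 × 36,110 × 386 / 1,003² = 27.7104.

H ≈ £27.71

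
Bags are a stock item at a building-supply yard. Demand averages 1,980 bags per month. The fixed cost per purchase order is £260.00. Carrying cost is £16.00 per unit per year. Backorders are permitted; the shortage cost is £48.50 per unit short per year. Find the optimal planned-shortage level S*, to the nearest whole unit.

S* ≈ 251 bags

Annual demand D = 1,980 × 12 = 23,760.
With planned backorders, Q* = √(2DS/H) · √((H+B)/B).
√(2DS/H) = √(2 × 23,760 × 260 / 16) = 878.749.
√((H+B)/B) = √((16+48.5)/48.5) = 1.1532.
Q* ≈ 1013.384.
S* = Q* · H/(H+B) = 1013.384 × 16/64.5 ≈ 251.382.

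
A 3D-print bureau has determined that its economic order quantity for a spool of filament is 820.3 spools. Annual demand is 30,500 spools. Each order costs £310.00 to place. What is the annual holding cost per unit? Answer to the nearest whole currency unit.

H ≈ £28

Squaring Q* = √(2DS/H) gives Q*² = 2DS/H.
From Q* = √(2DS/H): H = 2DS / Q*² = 2 × 30,500 × 310 / 820.3² = 28.1026.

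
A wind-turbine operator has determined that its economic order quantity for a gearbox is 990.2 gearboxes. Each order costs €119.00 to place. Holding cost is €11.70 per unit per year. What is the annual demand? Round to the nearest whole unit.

D ≈ 48,201 gearboxes per year

The basic EOQ model gives Q* = √(2DS/H); rearrange for the unknown.
From Q* = √(2DS/H): D = Q*²H / (2S) = 990.2² × 11.7 / (2 × 119) = 48200.856.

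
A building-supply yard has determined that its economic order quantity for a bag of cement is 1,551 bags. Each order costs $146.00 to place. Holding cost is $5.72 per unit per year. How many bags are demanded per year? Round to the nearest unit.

Invert the EOQ relation Q*² = 2DS/H.
From Q* = √(2DS/H): D = Q*²H / (2S) = 1,551² × 5.72 / (2 × 146) = 47123.417.

D ≈ 47,123 bags per year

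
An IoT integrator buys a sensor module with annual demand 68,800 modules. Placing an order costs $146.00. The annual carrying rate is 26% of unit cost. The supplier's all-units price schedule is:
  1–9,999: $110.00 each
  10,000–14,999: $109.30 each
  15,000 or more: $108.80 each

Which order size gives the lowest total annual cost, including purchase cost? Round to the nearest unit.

Holding cost per unit per year at price C is H = 0.26·C.
Candidates are each tier's EOQ (if it falls in that tier) and each price-break quantity.
EOQ at $110.00 = 838.1 (feasible in tier 1): TC = 68,800×$110.00 + (68,800/838.1)×146 + (838.1/2)×0.26×$110.00 = $7,591,970.03.
EOQ at $109.30 = 840.8 < 10000, so use break Q=10000: TC = 68,800×$109.30 + (68,800/10000.0)×146 + (10000.0/2)×0.26×$109.30 = $7,662,934.48.
EOQ at $108.80 = 842.7 < 15000, so use break Q=15000: TC = 68,800×$108.80 + (68,800/15000.0)×146 + (15000.0/2)×0.26×$108.80 = $7,698,269.65.
Lowest total cost is $7,591,970.03 at Q = 838.1.

Q* ≈ 838 modules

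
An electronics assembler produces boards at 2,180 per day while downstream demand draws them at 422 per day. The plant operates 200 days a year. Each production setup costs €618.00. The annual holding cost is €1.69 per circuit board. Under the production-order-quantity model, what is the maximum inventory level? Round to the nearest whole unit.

Annual demand D = 422 × 200 = 84,400.
Production build-up factor (1 − d/p) = 1 − 422/2,180 = 0.8064.
Q* = √(2DS / (H(1 − d/p))) = √(2 × 84,400 × 618 / (1.69 × 0.8064)).
= √(104,318,400 / 1.3629) ≈ 8748.950.
Maximum inventory = Q*(1 − d/p) = 8748.950 × 0.8064 ≈ 7055.346.

I_max ≈ 7,055 boards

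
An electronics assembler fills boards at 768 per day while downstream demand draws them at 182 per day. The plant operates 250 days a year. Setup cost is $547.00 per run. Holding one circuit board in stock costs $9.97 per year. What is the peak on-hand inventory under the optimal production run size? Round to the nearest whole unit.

I_max ≈ 1,952 boards

Annual demand D = 182 × 250 = 45,500.
Production build-up factor (1 − d/p) = 1 − 182/768 = 0.7630.
Q* = √(2DS / (H(1 − d/p))) = √(2 × 45,500 × 547 / (9.97 × 0.7630)).
= √(49,777,000 / 7.6073) ≈ 2557.988.
Maximum inventory = Q*(1 − d/p) = 2557.988 × 0.7630 ≈ 1951.798.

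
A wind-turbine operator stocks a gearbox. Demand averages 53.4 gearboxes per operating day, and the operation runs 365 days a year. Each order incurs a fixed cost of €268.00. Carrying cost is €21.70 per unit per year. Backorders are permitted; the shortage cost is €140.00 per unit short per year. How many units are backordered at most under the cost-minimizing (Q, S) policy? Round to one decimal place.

S* ≈ 100.1 gearboxes

Annual demand D = 53.4 × 365 = 19,491.
With planned backorders, Q* = √(2DS/H) · √((H+B)/B).
√(2DS/H) = √(2 × 19,491 × 268 / 21.7) = 693.856.
√((H+B)/B) = √((21.7+140)/140) = 1.0747.
Q* ≈ 745.694.
S* = Q* · H/(H+B) = 745.694 × 21.7/161.7 ≈ 100.071.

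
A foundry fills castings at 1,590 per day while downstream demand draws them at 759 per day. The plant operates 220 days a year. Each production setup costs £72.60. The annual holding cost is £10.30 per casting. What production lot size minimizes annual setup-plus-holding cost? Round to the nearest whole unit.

Q* ≈ 2,122 castings

Annual demand D = 759 × 220 = 166,980.
Production build-up factor (1 − d/p) = 1 − 759/1,590 = 0.5226.
Q* = √(2DS / (H(1 − d/p))) = √(2 × 166,980 × 72.6 / (10.3 × 0.5226)).
= √(24,245,496 / 5.3832) ≈ 2122.242.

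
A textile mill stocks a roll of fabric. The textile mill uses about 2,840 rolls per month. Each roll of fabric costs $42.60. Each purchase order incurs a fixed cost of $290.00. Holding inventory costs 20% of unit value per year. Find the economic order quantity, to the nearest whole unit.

Annual demand D = 2,840 × 12 = 34,080.
Holding cost H = 0.20 × $42.60 = $8.5200 per unit per year.
EOQ = √(2DS / H) = √(2 × 34,080 × 290 / 8.52).
= √(19,766,400 / 8.52) = √2,320,000 ≈ 1523.155.

Q* ≈ 1,523 rolls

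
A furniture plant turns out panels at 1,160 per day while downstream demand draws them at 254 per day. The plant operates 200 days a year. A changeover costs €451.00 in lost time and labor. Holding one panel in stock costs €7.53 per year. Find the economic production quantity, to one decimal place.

Q* ≈ 2,791.3 panels

Annual demand D = 254 × 200 = 50,800.
Production build-up factor (1 − d/p) = 1 − 254/1,160 = 0.7810.
Q* = √(2DS / (H(1 − d/p))) = √(2 × 50,800 × 451 / (7.53 × 0.7810)).
= √(45,821,600 / 5.8812) ≈ 2791.274.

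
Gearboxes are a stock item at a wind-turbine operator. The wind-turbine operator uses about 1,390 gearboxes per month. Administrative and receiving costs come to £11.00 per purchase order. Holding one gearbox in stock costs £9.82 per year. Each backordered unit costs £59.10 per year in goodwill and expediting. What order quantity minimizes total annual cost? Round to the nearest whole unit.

Annual demand D = 1,390 × 12 = 16,680.
With planned backorders, Q* = √(2DS/H) · √((H+B)/B).
√(2DS/H) = √(2 × 16,680 × 11 / 9.82) = 193.310.
√((H+B)/B) = √((9.82+59.1)/59.1) = 1.0799.
Q* ≈ 208.753.

Q* ≈ 209 gearboxes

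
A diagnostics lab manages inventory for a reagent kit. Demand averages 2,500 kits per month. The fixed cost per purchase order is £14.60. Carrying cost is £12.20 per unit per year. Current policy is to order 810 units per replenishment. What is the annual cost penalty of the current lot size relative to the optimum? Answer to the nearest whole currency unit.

Annual demand D = 2,500 × 12 = 30,000.
EOQ = √(2DS/H) = √(2 × 30,000 × 14.6 / 12.2) ≈ 267.96.
Cost at Q* = (D/Q*)S + (Q*/2)H = √(2DSH) ≈ £3,269.13.
Cost at Q = 810: (30,000/810)×14.6 + (810/2)×12.2 = £540.74 + £4,941.00 = £5,481.74.
Excess = £5,481.74 − £3,269.13 = £2,212.61.

Extra cost ≈ £2,213 per year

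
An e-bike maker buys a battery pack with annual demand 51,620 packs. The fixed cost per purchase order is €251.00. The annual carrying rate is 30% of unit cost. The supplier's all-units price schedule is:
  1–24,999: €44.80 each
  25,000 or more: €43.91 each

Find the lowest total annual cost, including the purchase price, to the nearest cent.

TC* ≈ €2,331,238.10

Holding cost per unit per year at price C is H = 0.30·C.
Candidates are each tier's EOQ (if it falls in that tier) and each price-break quantity.
EOQ at €44.80 = 1388.5 (feasible in tier 1): TC = 51,620×€44.80 + (51,620/1388.5)×251 + (1388.5/2)×0.30×€44.80 = €2,331,238.10.
EOQ at €43.91 = 1402.6 < 25000, so use break Q=25000: TC = 51,620×€43.91 + (51,620/25000.0)×251 + (25000.0/2)×0.30×€43.91 = €2,431,814.96.
Lowest total cost among the candidates is at Q = 1388.5.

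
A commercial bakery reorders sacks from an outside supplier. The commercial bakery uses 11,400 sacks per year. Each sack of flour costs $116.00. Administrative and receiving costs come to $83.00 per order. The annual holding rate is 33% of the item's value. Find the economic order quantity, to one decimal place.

Holding cost H = 0.33 × $116.00 = $38.2800 per unit per year.
EOQ = √(2DS / H) = √(2 × 11,400 × 83 / 38.28).
= √(1,892,400 / 38.28) = √49,435.7367 ≈ 222.341.

Q* ≈ 222.3 sacks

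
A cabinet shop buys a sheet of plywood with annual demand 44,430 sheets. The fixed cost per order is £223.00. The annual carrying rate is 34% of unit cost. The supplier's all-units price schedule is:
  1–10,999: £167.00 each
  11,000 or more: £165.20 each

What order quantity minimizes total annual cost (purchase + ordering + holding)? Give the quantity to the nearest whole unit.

Holding cost per unit per year at price C is H = 0.34·C.
Candidates are each tier's EOQ (if it falls in that tier) and each price-break quantity.
EOQ at £167.00 = 590.8 (feasible in tier 1): TC = 44,430×£167.00 + (44,430/590.8)×223 + (590.8/2)×0.34×£167.00 = £7,453,353.11.
EOQ at £165.20 = 594.0 < 11000, so use break Q=11000: TC = 44,430×£165.20 + (44,430/11000.0)×223 + (11000.0/2)×0.34×£165.20 = £7,649,660.72.
Lowest total cost is £7,453,353.11 at Q = 590.8.

Q* ≈ 591 sheets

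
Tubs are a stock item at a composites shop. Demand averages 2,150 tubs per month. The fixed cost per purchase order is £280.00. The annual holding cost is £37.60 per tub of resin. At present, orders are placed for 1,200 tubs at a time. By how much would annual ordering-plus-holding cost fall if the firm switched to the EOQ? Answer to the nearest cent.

Annual demand D = 2,150 × 12 = 25,800.
EOQ = √(2DS/H) = √(2 × 25,800 × 280 / 37.6) ≈ 619.88.
Cost at Q* = (D/Q*)S + (Q*/2)H = √(2DSH) ≈ £23,307.61.
Cost at Q = 1,200: (25,800/1,200)×280 + (1,200/2)×37.6 = £6,020.00 + £22,560.00 = £28,580.00.
Excess = £28,580.00 − £23,307.61 = £5,272.39.

Extra cost ≈ £5,272.39 per year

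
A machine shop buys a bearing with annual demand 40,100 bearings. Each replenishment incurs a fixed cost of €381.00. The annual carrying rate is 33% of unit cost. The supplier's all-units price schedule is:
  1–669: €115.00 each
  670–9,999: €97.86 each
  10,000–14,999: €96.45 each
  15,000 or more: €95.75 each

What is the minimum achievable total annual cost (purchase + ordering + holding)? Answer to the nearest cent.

TC* ≈ €3,955,598.99

Holding cost per unit per year at price C is H = 0.33·C.
For each price level, check whether its EOQ is feasible; otherwise the best quantity at that price is the breakpoint.
Tier 1 (€115.00): EOQ = 897.3 exceeds tier's upper bound 669, so this tier is dominated.
EOQ at €97.86 = 972.7 (feasible in tier 2): TC = 40,100×€97.86 + (40,100/972.7)×381 + (972.7/2)×0.33×€97.86 = €3,955,598.99.
EOQ at €96.45 = 979.8 < 10000, so use break Q=10000: TC = 40,100×€96.45 + (40,100/10000.0)×381 + (10000.0/2)×0.33×€96.45 = €4,028,315.31.
EOQ at €95.75 = 983.4 < 15000, so use break Q=15000: TC = 40,100×€95.75 + (40,100/15000.0)×381 + (15000.0/2)×0.33×€95.75 = €4,077,574.79.
Lowest total cost among the candidates is at Q = 972.7.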